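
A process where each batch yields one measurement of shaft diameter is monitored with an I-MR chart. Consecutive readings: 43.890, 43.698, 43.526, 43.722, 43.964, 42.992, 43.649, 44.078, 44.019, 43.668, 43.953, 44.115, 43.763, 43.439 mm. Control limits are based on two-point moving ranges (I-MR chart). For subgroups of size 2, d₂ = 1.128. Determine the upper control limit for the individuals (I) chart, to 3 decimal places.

44.647

X̄ = (43.890 + 43.698 + 43.526 + 43.722 + 43.964 + 42.992 + 43.649 + 44.078 + 44.019 + 43.668 + 43.953 + 44.115 + 43.763 + 43.439) / 14 = 43.7483
Moving ranges: 0.192, 0.172, 0.196, 0.242, 0.972, 0.657, 0.429, 0.059, 0.351, 0.285, 0.162, 0.352, 0.324; M̄R̄ = 4.3930 / 13 = 0.3379
UCL = X̄ + 3·M̄R̄/d₂ = 43.7483 + 3 × 0.3379 / 1.128 = 44.6470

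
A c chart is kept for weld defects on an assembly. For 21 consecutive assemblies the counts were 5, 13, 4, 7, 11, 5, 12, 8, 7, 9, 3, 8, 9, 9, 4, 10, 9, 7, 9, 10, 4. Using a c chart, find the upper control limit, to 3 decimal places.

c̄ = (5 + 13 + 4 + 7 + 11 + 5 + 12 + 8 + 7 + 9 + 3 + 8 + 9 + 9 + 4 + 10 + 9 + 7 + 9 + 10 + 4) / 21 = 163 / 21 = 7.7619
UCL = c̄ + 3√c̄ = 7.7619 + 3 × √7.7619 = 7.7619 + 3 × 2.7860 = 16.1200

16.120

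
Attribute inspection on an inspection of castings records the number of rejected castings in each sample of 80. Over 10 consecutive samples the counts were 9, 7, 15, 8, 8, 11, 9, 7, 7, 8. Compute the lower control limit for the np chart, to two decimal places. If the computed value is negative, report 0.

p̄ = Σdᵢ / (k·n) = 89 / (10 × 80) = 0.11125
LCL = np̄ − 3·√(np̄(1−p̄)) = 8.9000 − 3 × 2.8124 = 0.4627

0.46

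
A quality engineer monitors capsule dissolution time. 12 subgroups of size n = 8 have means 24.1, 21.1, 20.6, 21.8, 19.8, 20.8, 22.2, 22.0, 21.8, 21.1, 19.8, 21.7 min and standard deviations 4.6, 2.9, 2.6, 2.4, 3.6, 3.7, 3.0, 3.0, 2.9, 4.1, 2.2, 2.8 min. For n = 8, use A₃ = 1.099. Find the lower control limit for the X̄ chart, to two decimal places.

X̄̄ = (24.1 + 21.1 + 20.6 + 21.8 + 19.8 + 20.8 + 22.2 + 22.0 + 21.8 + 21.1 + 19.8 + 21.7) / 12 = 21.4000
s̄ = (4.6 + 2.9 + 2.6 + 2.4 + 3.6 + 3.7 + 3.0 + 3.0 + 2.9 + 4.1 + 2.2 + 2.8) / 12 = 3.1500
LCL = X̄̄ − A₃·s̄ = 21.4000 − 1.099 × 3.1500 = 17.9382

17.94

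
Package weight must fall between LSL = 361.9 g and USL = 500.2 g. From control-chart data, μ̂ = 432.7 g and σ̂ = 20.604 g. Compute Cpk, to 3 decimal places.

Cpu = (USL − μ̂) / (3σ̂) = (500.2 − 432.7) / (3 × 20.604) = 1.0920; Cpl = (μ̂ − LSL) / (3σ̂) = (432.7 − 361.9) / (3 × 20.604) = 1.1454; Cpk = min(Cpu, Cpl) = 1.0920

1.092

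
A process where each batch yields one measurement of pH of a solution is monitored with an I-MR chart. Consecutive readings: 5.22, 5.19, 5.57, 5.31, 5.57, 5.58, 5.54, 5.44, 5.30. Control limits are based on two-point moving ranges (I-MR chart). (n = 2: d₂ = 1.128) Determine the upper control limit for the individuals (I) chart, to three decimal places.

X̄ = (5.22 + 5.19 + 5.57 + 5.31 + 5.57 + 5.58 + 5.54 + 5.44 + 5.30) / 9 = 5.4133
Moving ranges: 0.03, 0.38, 0.26, 0.26, 0.01, 0.04, 0.10, 0.14; M̄R̄ = 1.2200 / 8 = 0.1525
UCL = X̄ + 3·M̄R̄/d₂ = 5.4133 + 3 × 0.1525 / 1.128 = 5.8189

5.819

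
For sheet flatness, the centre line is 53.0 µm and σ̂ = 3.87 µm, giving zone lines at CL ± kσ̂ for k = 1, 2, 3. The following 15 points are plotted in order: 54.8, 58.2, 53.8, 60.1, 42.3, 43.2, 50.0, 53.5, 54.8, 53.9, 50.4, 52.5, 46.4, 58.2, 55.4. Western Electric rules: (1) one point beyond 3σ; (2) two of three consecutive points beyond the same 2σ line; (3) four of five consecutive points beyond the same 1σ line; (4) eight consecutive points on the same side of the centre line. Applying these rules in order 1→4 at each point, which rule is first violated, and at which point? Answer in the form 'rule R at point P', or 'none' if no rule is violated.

Zone of each point (C = within 1σ̂, B = 1σ̂–2σ̂, A = 2σ̂–3σ̂, * = beyond 3σ̂; sign = side of CL): 1:+C, 2:+B, 3:+C, 4:+B, 5:-A, 6:-A, 7:-C, 8:+C, 9:+C, 10:+C, 11:-C, 12:-C, 13:-B, 14:+B, 15:+C
Rule 2 (two of three consecutive points beyond the same 2σ limit) is satisfied at point 6.

rule 2 at point 6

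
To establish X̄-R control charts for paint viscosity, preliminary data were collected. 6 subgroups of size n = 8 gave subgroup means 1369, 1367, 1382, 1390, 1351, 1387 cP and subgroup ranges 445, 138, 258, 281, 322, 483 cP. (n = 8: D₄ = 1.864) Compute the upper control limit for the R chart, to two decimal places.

598.65

R̄ = (445 + 138 + 258 + 281 + 322 + 483) / 6 = 1927.0000 / 6 = 321.1667
UCL_R = D₄·R̄ = 1.864 × 321.1667 = 598.6547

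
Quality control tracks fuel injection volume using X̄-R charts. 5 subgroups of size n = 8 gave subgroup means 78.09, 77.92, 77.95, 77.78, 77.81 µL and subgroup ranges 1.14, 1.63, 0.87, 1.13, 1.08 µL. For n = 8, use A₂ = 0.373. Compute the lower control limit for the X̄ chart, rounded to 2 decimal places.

77.47

X̄̄ = (78.09 + 77.92 + 77.95 + 77.78 + 77.81) / 5 = 389.5500 / 5 = 77.9100
R̄ = (1.14 + 1.63 + 0.87 + 1.13 + 1.08) / 5 = 5.8500 / 5 = 1.1700
LCL = X̄̄ − A₂·R̄ = 77.9100 − 0.373 × 1.1700 = 77.4736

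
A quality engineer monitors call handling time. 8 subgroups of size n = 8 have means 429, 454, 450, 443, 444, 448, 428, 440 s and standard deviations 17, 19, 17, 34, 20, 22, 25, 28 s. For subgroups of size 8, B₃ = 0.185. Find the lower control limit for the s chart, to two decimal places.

4.21

s̄ = (17 + 19 + 17 + 34 + 20 + 22 + 25 + 28) / 8 = 22.7500
LCL_s = B₃·s̄ = 0.185 × 22.7500 = 4.2088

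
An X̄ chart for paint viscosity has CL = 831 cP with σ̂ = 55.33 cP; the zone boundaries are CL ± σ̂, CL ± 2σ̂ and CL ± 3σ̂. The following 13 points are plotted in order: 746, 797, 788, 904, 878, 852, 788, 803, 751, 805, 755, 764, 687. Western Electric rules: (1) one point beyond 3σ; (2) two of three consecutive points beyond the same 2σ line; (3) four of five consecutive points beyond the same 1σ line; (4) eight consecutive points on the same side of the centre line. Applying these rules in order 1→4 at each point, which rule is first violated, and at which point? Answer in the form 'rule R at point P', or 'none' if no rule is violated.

Zone of each point (C = within 1σ̂, B = 1σ̂–2σ̂, A = 2σ̂–3σ̂, * = beyond 3σ̂; sign = side of CL): 1:-B, 2:-C, 3:-C, 4:+B, 5:+C, 6:+C, 7:-C, 8:-C, 9:-B, 10:-C, 11:-B, 12:-B, 13:-A
Rule 3 (four of five consecutive points beyond the same 1σ limit) is satisfied at point 13.

rule 3 at point 13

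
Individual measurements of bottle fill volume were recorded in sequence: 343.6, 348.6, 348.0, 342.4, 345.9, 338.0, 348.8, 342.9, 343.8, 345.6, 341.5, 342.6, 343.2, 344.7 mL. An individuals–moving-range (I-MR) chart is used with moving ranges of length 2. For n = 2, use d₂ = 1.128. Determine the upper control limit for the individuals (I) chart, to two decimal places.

354.34

X̄ = (343.6 + 348.6 + 348.0 + 342.4 + 345.9 + 338.0 + 348.8 + 342.9 + 343.8 + 345.6 + 341.5 + 342.6 + 343.2 + 344.7) / 14 = 344.2571
Moving ranges: 5.0, 0.6, 5.6, 3.5, 7.9, 10.8, 5.9, 0.9, 1.8, 4.1, 1.1, 0.6, 1.5; M̄R̄ = 49.3000 / 13 = 3.7923
UCL = X̄ + 3·M̄R̄/d₂ = 344.2571 + 3 × 3.7923 / 1.128 = 354.3431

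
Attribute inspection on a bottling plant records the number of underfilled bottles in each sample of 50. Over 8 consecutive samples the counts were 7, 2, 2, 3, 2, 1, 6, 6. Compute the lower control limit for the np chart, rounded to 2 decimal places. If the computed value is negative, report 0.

0.00

p̄ = Σdᵢ / (k·n) = 29 / (8 × 50) = 0.07250
LCL = np̄ − 3·√(np̄(1−p̄)) = 3.6250 − 3 × 1.8336 = -1.8759 → 0 (negative, so LCL = 0)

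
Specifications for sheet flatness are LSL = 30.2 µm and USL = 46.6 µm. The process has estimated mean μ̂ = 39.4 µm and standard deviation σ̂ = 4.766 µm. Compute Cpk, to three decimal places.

0.504

Cpu = (USL − μ̂) / (3σ̂) = (46.6 − 39.4) / (3 × 4.766) = 0.5036; Cpl = (μ̂ − LSL) / (3σ̂) = (39.4 − 30.2) / (3 × 4.766) = 0.6434; Cpk = min(Cpu, Cpl) = 0.5036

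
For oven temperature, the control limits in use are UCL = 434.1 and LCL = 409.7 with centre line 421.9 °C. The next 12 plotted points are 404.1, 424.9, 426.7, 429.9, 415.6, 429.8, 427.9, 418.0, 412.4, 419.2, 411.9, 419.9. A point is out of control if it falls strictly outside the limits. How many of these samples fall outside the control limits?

Compare each point to [409.7, 434.1]: sample 1 = 404.1 < LCL.

1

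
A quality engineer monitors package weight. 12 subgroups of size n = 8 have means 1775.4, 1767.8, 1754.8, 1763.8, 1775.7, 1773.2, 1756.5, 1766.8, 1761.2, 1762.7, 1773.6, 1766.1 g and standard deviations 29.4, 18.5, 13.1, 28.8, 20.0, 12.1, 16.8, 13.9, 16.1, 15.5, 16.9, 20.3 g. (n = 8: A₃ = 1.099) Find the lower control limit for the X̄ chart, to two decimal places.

1746.19

X̄̄ = (1775.4 + 1767.8 + 1754.8 + 1763.8 + 1775.7 + 1773.2 + 1756.5 + 1766.8 + 1761.2 + 1762.7 + 1773.6 + 1766.1) / 12 = 1766.4667
s̄ = (29.4 + 18.5 + 13.1 + 28.8 + 20.0 + 12.1 + 16.8 + 13.9 + 16.1 + 15.5 + 16.9 + 20.3) / 12 = 18.4500
LCL = X̄̄ − A₃·s̄ = 1766.4667 − 1.099 × 18.4500 = 1746.1901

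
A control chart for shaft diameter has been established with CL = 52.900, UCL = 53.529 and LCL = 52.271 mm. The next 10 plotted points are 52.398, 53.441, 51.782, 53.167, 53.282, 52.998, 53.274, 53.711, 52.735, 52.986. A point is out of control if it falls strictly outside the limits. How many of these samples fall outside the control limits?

Compare each point to [52.271, 53.529]: sample 3 = 51.782 < LCL; sample 8 = 53.711 > UCL.

2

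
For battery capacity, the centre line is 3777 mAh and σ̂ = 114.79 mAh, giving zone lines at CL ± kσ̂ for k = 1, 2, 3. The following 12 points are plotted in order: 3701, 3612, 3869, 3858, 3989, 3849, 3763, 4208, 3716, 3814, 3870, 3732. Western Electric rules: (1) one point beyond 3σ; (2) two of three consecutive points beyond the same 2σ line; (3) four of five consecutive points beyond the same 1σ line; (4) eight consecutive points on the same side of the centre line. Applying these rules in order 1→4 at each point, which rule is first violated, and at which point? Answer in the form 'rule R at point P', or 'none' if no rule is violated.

Zone of each point (C = within 1σ̂, B = 1σ̂–2σ̂, A = 2σ̂–3σ̂, * = beyond 3σ̂; sign = side of CL): 1:-C, 2:-B, 3:+C, 4:+C, 5:+B, 6:+C, 7:-C, 8:+*, 9:-C, 10:+C, 11:+C, 12:-C
Rule 1 (one point beyond the 3σ limits) is satisfied at point 8.

rule 1 at point 8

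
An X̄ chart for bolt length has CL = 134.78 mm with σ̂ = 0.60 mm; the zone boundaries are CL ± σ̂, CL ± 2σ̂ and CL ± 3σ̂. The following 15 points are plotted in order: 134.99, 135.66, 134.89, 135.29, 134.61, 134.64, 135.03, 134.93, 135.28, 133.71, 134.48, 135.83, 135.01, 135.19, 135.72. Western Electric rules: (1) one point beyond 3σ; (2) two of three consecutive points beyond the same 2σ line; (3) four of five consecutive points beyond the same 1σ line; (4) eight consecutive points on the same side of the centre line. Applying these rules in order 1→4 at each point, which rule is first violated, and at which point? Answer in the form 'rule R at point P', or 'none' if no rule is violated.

Zone of each point (C = within 1σ̂, B = 1σ̂–2σ̂, A = 2σ̂–3σ̂, * = beyond 3σ̂; sign = side of CL): 1:+C, 2:+B, 3:+C, 4:+C, 5:-C, 6:-C, 7:+C, 8:+C, 9:+C, 10:-B, 11:-C, 12:+B, 13:+C, 14:+C, 15:+B
No rule fires across all 15 points.

none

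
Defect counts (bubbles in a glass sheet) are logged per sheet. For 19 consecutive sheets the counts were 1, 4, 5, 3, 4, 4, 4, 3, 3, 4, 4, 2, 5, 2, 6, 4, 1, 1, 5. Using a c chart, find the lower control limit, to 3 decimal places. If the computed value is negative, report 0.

0.000

c̄ = (1 + 4 + 5 + 3 + 4 + 4 + 4 + 3 + 3 + 4 + 4 + 2 + 5 + 2 + 6 + 4 + 1 + 1 + 5) / 19 = 65 / 19 = 3.4211
LCL = c̄ − 3√c̄ = 3.4211 − 3 × 1.8496 = -2.1278 → 0 (cannot be negative)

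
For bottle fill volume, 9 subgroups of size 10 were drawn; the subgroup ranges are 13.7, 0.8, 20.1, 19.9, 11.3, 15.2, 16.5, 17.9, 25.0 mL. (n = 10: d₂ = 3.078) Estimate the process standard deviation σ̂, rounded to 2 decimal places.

5.07

R̄ = (13.7 + 0.8 + 20.1 + 19.9 + 11.3 + 15.2 + 16.5 + 17.9 + 25.0) / 9 = 15.6000
σ̂ = R̄ / d₂ = 15.6000 / 3.078 = 5.0682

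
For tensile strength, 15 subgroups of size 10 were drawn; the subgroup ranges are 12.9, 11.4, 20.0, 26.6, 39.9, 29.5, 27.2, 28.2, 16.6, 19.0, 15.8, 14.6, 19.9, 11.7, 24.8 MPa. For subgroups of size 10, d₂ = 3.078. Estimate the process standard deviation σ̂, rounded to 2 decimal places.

6.89

R̄ = (12.9 + 11.4 + 20.0 + 26.6 + 39.9 + 29.5 + 27.2 + 28.2 + 16.6 + 19.0 + 15.8 + 14.6 + 19.9 + 11.7 + 24.8) / 15 = 21.2067
σ̂ = R̄ / d₂ = 21.2067 / 3.078 = 6.8898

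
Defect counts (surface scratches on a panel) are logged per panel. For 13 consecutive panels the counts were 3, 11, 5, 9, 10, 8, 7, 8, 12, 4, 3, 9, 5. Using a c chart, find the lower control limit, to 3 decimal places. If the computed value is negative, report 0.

c̄ = (3 + 11 + 5 + 9 + 10 + 8 + 7 + 8 + 12 + 4 + 3 + 9 + 5) / 13 = 94 / 13 = 7.2308
LCL = c̄ − 3√c̄ = 7.2308 − 3 × 2.6890 = -0.8363 → 0 (cannot be negative)

0.000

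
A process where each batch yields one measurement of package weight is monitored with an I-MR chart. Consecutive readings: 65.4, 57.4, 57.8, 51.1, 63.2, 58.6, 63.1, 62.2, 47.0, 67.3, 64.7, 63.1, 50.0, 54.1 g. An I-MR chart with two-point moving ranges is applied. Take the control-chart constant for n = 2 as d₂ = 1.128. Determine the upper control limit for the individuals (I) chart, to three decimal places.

X̄ = (65.4 + 57.4 + 57.8 + 51.1 + 63.2 + 58.6 + 63.1 + 62.2 + 47.0 + 67.3 + 64.7 + 63.1 + 50.0 + 54.1) / 14 = 58.9286
Moving ranges: 8.0, 0.4, 6.7, 12.1, 4.6, 4.5, 0.9, 15.2, 20.3, 2.6, 1.6, 13.1, 4.1; M̄R̄ = 94.1000 / 13 = 7.2385
UCL = X̄ + 3·M̄R̄/d₂ = 58.9286 + 3 × 7.2385 / 1.128 = 78.1798

78.180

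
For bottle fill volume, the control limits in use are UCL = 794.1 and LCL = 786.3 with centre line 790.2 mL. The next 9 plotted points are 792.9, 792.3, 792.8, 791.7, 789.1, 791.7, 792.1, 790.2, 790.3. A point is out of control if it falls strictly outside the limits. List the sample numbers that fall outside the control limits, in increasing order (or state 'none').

All 9 points lie within [786.3, 794.1].

none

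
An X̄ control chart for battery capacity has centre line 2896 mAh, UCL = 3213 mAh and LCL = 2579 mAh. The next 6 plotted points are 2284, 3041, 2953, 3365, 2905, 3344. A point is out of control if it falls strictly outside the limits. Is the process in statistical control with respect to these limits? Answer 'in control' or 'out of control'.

out of control

Compare each point to [2579, 3213]: sample 1 = 2284 < LCL; sample 4 = 3365 > UCL; sample 6 = 3344 > UCL.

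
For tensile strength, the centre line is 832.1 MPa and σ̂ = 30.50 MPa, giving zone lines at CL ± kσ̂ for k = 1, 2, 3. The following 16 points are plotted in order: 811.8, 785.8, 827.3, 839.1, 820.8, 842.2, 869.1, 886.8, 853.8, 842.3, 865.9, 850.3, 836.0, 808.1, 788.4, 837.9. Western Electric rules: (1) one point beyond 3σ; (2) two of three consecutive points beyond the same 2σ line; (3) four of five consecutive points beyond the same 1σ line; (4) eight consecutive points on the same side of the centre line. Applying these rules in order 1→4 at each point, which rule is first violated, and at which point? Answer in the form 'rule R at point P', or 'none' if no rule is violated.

rule 4 at point 13

Zone of each point (C = within 1σ̂, B = 1σ̂–2σ̂, A = 2σ̂–3σ̂, * = beyond 3σ̂; sign = side of CL): 1:-C, 2:-B, 3:-C, 4:+C, 5:-C, 6:+C, 7:+B, 8:+B, 9:+C, 10:+C, 11:+B, 12:+C, 13:+C, 14:-C, 15:-B, 16:+C
Rule 4 (eight consecutive points on the same side of the centre line) is satisfied at point 13.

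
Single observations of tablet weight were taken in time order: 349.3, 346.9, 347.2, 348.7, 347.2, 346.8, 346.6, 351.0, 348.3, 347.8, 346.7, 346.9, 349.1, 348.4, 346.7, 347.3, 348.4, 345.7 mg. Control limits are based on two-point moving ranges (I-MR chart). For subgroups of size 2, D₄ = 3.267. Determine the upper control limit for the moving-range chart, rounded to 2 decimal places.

Moving ranges: 2.4, 0.3, 1.5, 1.5, 0.4, 0.2, 4.4, 2.7, 0.5, 1.1, 0.2, 2.2, 0.7, 1.7, 0.6, 1.1, 2.7; M̄R̄ = 24.2000 / 17 = 1.4235
UCL_MR = D₄·M̄R̄ = 3.267 × 1.4235 = 4.6507

4.65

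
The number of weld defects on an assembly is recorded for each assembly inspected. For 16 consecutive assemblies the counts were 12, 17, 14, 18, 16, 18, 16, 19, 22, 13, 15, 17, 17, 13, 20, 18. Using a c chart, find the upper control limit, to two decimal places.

28.77

c̄ = (12 + 17 + 14 + 18 + 16 + 18 + 16 + 19 + 22 + 13 + 15 + 17 + 17 + 13 + 20 + 18) / 16 = 265 / 16 = 16.5625
UCL = c̄ + 3√c̄ = 16.5625 + 3 × √16.5625 = 16.5625 + 3 × 4.0697 = 28.7716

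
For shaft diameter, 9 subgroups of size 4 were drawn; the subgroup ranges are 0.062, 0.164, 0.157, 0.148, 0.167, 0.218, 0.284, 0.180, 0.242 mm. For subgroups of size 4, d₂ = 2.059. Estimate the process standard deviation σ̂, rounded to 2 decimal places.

R̄ = (0.062 + 0.164 + 0.157 + 0.148 + 0.167 + 0.218 + 0.284 + 0.180 + 0.242) / 9 = 0.1802
σ̂ = R̄ / d₂ = 0.1802 / 2.059 = 0.0875

0.09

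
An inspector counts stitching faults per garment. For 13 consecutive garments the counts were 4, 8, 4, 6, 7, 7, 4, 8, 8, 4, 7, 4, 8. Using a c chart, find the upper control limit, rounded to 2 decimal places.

c̄ = (4 + 8 + 4 + 6 + 7 + 7 + 4 + 8 + 8 + 4 + 7 + 4 + 8) / 13 = 79 / 13 = 6.0769
UCL = c̄ + 3√c̄ = 6.0769 + 3 × √6.0769 = 6.0769 + 3 × 2.4651 = 13.4723

13.47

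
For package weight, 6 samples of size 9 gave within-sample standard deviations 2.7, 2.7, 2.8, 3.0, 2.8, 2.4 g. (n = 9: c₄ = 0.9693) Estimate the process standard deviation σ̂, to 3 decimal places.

2.820

s̄ = (2.7 + 2.7 + 2.8 + 3.0 + 2.8 + 2.4) / 6 = 2.7333
σ̂ = s̄ / c₄ = 2.7333 / 0.9693 = 2.8199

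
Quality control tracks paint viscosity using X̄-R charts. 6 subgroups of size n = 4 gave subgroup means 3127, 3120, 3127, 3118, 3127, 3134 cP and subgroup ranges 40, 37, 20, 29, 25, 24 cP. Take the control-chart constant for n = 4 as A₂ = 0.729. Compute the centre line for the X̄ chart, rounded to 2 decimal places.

X̄̄ = (3127 + 3120 + 3127 + 3118 + 3127 + 3134) / 6 = 18753.0000 / 6 = 3125.5000
CL = X̄̄ = 3125.5000

3125.50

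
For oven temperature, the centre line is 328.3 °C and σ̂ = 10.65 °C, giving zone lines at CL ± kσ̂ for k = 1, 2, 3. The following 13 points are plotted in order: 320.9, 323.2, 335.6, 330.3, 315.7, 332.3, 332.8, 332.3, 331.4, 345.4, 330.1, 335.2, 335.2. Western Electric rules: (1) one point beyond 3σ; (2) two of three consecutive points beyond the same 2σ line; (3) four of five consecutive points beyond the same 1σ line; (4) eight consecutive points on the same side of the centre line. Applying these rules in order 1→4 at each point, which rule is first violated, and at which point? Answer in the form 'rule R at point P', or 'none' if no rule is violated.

Zone of each point (C = within 1σ̂, B = 1σ̂–2σ̂, A = 2σ̂–3σ̂, * = beyond 3σ̂; sign = side of CL): 1:-C, 2:-C, 3:+C, 4:+C, 5:-B, 6:+C, 7:+C, 8:+C, 9:+C, 10:+B, 11:+C, 12:+C, 13:+C
Rule 4 (eight consecutive points on the same side of the centre line) is satisfied at point 13.

rule 4 at point 13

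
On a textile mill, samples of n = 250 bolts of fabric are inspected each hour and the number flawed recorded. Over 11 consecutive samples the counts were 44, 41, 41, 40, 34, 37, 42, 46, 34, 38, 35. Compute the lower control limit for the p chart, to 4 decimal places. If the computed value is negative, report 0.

p̄ = Σdᵢ / (k·n) = 432 / (11 × 250) = 0.15709
LCL = p̄ − 3·√(p̄(1−p̄)/n) = 0.15709 − 3 × 0.02301 = 0.08805

0.0880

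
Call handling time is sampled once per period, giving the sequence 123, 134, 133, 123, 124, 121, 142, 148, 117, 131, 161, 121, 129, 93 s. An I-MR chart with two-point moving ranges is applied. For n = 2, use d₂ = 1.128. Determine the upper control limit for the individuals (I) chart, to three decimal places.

X̄ = (123 + 134 + 133 + 123 + 124 + 121 + 142 + 148 + 117 + 131 + 161 + 121 + 129 + 93) / 14 = 128.5714
Moving ranges: 11, 1, 10, 1, 3, 21, 6, 31, 14, 30, 40, 8, 36; M̄R̄ = 212.0000 / 13 = 16.3077
UCL = X̄ + 3·M̄R̄/d₂ = 128.5714 + 3 × 16.3077 / 1.128 = 171.9430

171.943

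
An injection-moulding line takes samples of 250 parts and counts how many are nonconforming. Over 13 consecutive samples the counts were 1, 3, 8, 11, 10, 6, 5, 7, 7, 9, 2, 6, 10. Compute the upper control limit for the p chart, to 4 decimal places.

p̄ = Σdᵢ / (k·n) = 85 / (13 × 250) = 0.02615
UCL = p̄ + 3·√(p̄(1−p̄)/n) = 0.02615 + 3 × √(0.02615×0.97385/250) = 0.02615 + 3 × 0.01009 = 0.05643

0.0564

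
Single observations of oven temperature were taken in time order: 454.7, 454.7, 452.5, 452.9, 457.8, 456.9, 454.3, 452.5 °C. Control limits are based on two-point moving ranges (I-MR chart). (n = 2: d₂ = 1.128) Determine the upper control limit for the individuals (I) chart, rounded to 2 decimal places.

X̄ = (454.7 + 454.7 + 452.5 + 452.9 + 457.8 + 456.9 + 454.3 + 452.5) / 8 = 454.5375
Moving ranges: 0.0, 2.2, 0.4, 4.9, 0.9, 2.6, 1.8; M̄R̄ = 12.8000 / 7 = 1.8286
UCL = X̄ + 3·M̄R̄/d₂ = 454.5375 + 3 × 1.8286 / 1.128 = 459.4007

459.40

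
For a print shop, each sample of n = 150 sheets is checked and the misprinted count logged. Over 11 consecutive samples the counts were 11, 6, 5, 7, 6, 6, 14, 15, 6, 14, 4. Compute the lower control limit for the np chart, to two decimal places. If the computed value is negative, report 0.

0.03

p̄ = Σdᵢ / (k·n) = 94 / (11 × 150) = 0.05697
LCL = np̄ − 3·√(np̄(1−p̄)) = 8.5455 − 3 × 2.8388 = 0.0291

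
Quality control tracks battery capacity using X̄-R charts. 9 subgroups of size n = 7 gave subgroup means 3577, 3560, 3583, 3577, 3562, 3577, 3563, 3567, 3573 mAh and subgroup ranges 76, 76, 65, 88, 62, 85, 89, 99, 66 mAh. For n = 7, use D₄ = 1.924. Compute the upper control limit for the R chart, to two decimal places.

150.93

R̄ = (76 + 76 + 65 + 88 + 62 + 85 + 89 + 99 + 66) / 9 = 706.0000 / 9 = 78.4444
UCL_R = D₄·R̄ = 1.924 × 78.4444 = 150.9271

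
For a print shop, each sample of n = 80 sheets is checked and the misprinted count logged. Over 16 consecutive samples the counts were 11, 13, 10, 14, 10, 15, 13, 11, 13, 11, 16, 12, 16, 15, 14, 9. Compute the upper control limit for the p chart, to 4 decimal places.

p̄ = Σdᵢ / (k·n) = 203 / (16 × 80) = 0.15859
UCL = p̄ + 3·√(p̄(1−p̄)/n) = 0.15859 + 3 × √(0.15859×0.84141/80) = 0.15859 + 3 × 0.04084 = 0.28112

0.2811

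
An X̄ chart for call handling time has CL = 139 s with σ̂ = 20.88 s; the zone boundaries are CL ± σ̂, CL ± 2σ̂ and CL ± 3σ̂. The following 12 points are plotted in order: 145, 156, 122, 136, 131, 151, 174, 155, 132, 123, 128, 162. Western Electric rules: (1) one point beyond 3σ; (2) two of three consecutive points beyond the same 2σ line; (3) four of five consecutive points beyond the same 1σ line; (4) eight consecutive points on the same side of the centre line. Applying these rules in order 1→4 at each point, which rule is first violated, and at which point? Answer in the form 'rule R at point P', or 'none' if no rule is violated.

Zone of each point (C = within 1σ̂, B = 1σ̂–2σ̂, A = 2σ̂–3σ̂, * = beyond 3σ̂; sign = side of CL): 1:+C, 2:+C, 3:-C, 4:-C, 5:-C, 6:+C, 7:+B, 8:+C, 9:-C, 10:-C, 11:-C, 12:+B
No rule fires across all 12 points.

none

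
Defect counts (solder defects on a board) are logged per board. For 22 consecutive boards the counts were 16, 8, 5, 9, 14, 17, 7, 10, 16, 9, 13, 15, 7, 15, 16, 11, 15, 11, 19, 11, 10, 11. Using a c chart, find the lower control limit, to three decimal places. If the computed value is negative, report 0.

c̄ = (16 + 8 + 5 + 9 + 14 + 17 + 7 + 10 + 16 + 9 + 13 + 15 + 7 + 15 + 16 + 11 + 15 + 11 + 19 + 11 + 10 + 11) / 22 = 265 / 22 = 12.0455
LCL = c̄ − 3√c̄ = 12.0455 − 3 × 3.4707 = 1.6335

1.633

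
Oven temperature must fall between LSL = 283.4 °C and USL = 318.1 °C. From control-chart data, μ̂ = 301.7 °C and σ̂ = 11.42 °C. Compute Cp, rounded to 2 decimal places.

Cp = (USL − LSL) / (6σ̂) = (318.1 − 283.4) / (6 × 11.42) = 34.7000 / 68.5200 = 0.5064

0.51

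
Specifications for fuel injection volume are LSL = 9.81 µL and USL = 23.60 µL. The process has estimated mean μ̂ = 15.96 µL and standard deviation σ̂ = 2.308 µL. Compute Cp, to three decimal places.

Cp = (USL − LSL) / (6σ̂) = (23.60 − 9.81) / (6 × 2.308) = 13.7900 / 13.8480 = 0.9958

0.996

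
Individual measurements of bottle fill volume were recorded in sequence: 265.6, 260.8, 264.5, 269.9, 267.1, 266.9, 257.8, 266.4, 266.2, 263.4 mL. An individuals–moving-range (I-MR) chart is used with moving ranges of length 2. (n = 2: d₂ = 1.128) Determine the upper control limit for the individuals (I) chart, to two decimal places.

X̄ = (265.6 + 260.8 + 264.5 + 269.9 + 267.1 + 266.9 + 257.8 + 266.4 + 266.2 + 263.4) / 10 = 264.8600
Moving ranges: 4.8, 3.7, 5.4, 2.8, 0.2, 9.1, 8.6, 0.2, 2.8; M̄R̄ = 37.6000 / 9 = 4.1778
UCL = X̄ + 3·M̄R̄/d₂ = 264.8600 + 3 × 4.1778 / 1.128 = 275.9711

275.97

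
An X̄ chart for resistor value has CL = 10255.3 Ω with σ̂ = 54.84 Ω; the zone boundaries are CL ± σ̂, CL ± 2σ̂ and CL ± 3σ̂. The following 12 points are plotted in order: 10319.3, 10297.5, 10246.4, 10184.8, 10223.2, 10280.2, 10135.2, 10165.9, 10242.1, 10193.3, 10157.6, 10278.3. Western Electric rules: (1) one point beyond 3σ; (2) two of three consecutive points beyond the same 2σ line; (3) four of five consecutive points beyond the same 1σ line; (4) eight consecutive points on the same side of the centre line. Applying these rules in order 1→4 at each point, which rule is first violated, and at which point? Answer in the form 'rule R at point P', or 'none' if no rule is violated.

rule 3 at point 11

Zone of each point (C = within 1σ̂, B = 1σ̂–2σ̂, A = 2σ̂–3σ̂, * = beyond 3σ̂; sign = side of CL): 1:+B, 2:+C, 3:-C, 4:-B, 5:-C, 6:+C, 7:-A, 8:-B, 9:-C, 10:-B, 11:-B, 12:+C
Rule 3 (four of five consecutive points beyond the same 1σ limit) is satisfied at point 11.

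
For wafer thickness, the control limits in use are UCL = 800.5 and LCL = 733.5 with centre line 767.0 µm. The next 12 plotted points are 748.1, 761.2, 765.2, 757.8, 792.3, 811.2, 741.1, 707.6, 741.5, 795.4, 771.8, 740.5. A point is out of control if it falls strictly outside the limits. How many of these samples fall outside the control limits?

Compare each point to [733.5, 800.5]: sample 6 = 811.2 > UCL; sample 8 = 707.6 < LCL.

2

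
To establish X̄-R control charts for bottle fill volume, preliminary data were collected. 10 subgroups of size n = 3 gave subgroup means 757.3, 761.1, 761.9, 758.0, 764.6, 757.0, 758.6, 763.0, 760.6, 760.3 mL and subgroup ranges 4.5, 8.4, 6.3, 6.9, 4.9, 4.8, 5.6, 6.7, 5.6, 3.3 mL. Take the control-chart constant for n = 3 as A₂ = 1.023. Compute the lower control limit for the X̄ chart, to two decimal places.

754.41

X̄̄ = (757.3 + 761.1 + 761.9 + 758.0 + 764.6 + 757.0 + 758.6 + 763.0 + 760.6 + 760.3) / 10 = 7602.4000 / 10 = 760.2400
R̄ = (4.5 + 8.4 + 6.3 + 6.9 + 4.9 + 4.8 + 5.6 + 6.7 + 5.6 + 3.3) / 10 = 57.0000 / 10 = 5.7000
LCL = X̄̄ − A₂·R̄ = 760.2400 − 1.023 × 5.7000 = 754.4089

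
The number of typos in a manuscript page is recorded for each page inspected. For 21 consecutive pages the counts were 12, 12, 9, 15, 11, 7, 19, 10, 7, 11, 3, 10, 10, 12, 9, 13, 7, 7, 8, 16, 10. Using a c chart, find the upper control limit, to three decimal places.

c̄ = (12 + 12 + 9 + 15 + 11 + 7 + 19 + 10 + 7 + 11 + 3 + 10 + 10 + 12 + 9 + 13 + 7 + 7 + 8 + 16 + 10) / 21 = 218 / 21 = 10.3810
UCL = c̄ + 3√c̄ = 10.3810 + 3 × √10.3810 = 10.3810 + 3 × 3.2219 = 20.0468

20.047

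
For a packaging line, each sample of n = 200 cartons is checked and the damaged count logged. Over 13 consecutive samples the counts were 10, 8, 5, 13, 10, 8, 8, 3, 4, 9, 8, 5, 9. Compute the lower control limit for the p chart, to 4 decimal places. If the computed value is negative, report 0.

0.0000

p̄ = Σdᵢ / (k·n) = 100 / (13 × 200) = 0.03846
LCL = p̄ − 3·√(p̄(1−p̄)/n) = 0.03846 − 3 × 0.01360 = -0.00233 → 0 (negative, so LCL = 0)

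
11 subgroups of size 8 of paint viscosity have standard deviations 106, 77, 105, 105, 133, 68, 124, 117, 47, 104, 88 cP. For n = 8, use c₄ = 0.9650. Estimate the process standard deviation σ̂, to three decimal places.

s̄ = (106 + 77 + 105 + 105 + 133 + 68 + 124 + 117 + 47 + 104 + 88) / 11 = 97.6364
σ̂ = s̄ / c₄ = 97.6364 / 0.9650 = 101.1776

101.178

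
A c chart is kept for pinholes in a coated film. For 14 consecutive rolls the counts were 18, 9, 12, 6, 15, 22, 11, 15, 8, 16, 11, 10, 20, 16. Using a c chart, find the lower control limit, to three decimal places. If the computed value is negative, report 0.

2.477

c̄ = (18 + 9 + 12 + 6 + 15 + 22 + 11 + 15 + 8 + 16 + 11 + 10 + 20 + 16) / 14 = 189 / 14 = 13.5000
LCL = c̄ − 3√c̄ = 13.5000 − 3 × 3.6742 = 2.4773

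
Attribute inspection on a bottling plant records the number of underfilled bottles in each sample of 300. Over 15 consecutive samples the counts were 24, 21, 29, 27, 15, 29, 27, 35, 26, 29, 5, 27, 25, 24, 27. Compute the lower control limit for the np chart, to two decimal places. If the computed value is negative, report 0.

p̄ = Σdᵢ / (k·n) = 370 / (15 × 300) = 0.08222
LCL = np̄ − 3·√(np̄(1−p̄)) = 24.6667 − 3 × 4.7580 = 10.3927

10.39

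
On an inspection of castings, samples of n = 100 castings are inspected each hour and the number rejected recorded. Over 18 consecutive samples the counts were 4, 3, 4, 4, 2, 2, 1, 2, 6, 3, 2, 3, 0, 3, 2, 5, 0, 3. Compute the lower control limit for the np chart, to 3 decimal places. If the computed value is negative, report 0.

p̄ = Σdᵢ / (k·n) = 49 / (18 × 100) = 0.02722
LCL = np̄ − 3·√(np̄(1−p̄)) = 2.7222 − 3 × 1.6273 = -2.1597 → 0 (negative, so LCL = 0)

0.000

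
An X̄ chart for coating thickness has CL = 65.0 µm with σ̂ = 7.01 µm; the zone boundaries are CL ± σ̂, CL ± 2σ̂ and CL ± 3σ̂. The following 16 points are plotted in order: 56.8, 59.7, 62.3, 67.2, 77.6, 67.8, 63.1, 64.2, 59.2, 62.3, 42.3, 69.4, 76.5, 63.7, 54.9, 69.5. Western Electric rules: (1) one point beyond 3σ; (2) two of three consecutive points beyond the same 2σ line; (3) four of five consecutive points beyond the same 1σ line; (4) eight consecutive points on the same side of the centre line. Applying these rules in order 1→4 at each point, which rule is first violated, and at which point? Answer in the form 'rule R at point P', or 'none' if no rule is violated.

Zone of each point (C = within 1σ̂, B = 1σ̂–2σ̂, A = 2σ̂–3σ̂, * = beyond 3σ̂; sign = side of CL): 1:-B, 2:-C, 3:-C, 4:+C, 5:+B, 6:+C, 7:-C, 8:-C, 9:-C, 10:-C, 11:-*, 12:+C, 13:+B, 14:-C, 15:-B, 16:+C
Rule 1 (one point beyond the 3σ limits) is satisfied at point 11.

rule 1 at point 11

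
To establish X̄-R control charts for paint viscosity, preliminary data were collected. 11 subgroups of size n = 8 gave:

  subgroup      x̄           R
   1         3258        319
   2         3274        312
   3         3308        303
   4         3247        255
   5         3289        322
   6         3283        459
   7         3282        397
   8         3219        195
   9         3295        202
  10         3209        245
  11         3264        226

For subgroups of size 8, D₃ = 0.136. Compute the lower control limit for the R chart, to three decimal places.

39.996

R̄ = (319 + 312 + 303 + 255 + 322 + 459 + 397 + 195 + 202 + 245 + 226) / 11 = 3235.0000 / 11 = 294.0909
LCL_R = D₃·R̄ = 0.136 × 294.0909 = 39.9964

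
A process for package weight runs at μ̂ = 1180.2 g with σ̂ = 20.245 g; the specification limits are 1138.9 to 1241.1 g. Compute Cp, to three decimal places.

0.841

Cp = (USL − LSL) / (6σ̂) = (1241.1 − 1138.9) / (6 × 20.245) = 102.2000 / 121.4700 = 0.8414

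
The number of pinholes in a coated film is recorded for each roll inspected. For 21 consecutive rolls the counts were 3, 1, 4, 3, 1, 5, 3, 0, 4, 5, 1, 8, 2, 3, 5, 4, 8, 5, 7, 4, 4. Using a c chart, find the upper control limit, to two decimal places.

9.66

c̄ = (3 + 1 + 4 + 3 + 1 + 5 + 3 + 0 + 4 + 5 + 1 + 8 + 2 + 3 + 5 + 4 + 8 + 5 + 7 + 4 + 4) / 21 = 80 / 21 = 3.8095
UCL = c̄ + 3√c̄ = 3.8095 + 3 × √3.8095 = 3.8095 + 3 × 1.9518 = 9.6649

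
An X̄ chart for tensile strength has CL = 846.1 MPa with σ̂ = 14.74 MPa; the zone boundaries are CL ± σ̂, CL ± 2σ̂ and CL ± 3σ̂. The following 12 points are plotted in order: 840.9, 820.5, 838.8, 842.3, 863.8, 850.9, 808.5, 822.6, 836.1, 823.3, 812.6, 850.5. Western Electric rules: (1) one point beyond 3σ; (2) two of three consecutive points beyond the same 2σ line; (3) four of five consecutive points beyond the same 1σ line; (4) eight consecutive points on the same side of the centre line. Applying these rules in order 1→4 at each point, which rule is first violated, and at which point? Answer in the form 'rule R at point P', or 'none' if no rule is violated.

rule 3 at point 11

Zone of each point (C = within 1σ̂, B = 1σ̂–2σ̂, A = 2σ̂–3σ̂, * = beyond 3σ̂; sign = side of CL): 1:-C, 2:-B, 3:-C, 4:-C, 5:+B, 6:+C, 7:-A, 8:-B, 9:-C, 10:-B, 11:-A, 12:+C
Rule 3 (four of five consecutive points beyond the same 1σ limit) is satisfied at point 11.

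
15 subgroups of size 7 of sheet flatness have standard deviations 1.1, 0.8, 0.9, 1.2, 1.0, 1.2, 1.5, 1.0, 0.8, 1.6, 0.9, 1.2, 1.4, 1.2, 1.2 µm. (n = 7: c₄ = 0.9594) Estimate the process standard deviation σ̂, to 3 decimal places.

1.181

s̄ = (1.1 + 0.8 + 0.9 + 1.2 + 1.0 + 1.2 + 1.5 + 1.0 + 0.8 + 1.6 + 0.9 + 1.2 + 1.4 + 1.2 + 1.2) / 15 = 1.1333
σ̂ = s̄ / c₄ = 1.1333 / 0.9594 = 1.1813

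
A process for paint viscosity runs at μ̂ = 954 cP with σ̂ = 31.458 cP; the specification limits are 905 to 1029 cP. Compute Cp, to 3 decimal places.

Cp = (USL − LSL) / (6σ̂) = (1029 − 905) / (6 × 31.458) = 124.0000 / 188.7480 = 0.6570

0.657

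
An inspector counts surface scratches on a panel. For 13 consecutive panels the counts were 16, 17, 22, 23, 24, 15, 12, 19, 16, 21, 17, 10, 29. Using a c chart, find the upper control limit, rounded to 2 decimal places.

31.46

c̄ = (16 + 17 + 22 + 23 + 24 + 15 + 12 + 19 + 16 + 21 + 17 + 10 + 29) / 13 = 241 / 13 = 18.5385
UCL = c̄ + 3√c̄ = 18.5385 + 3 × √18.5385 = 18.5385 + 3 × 4.3056 = 31.4554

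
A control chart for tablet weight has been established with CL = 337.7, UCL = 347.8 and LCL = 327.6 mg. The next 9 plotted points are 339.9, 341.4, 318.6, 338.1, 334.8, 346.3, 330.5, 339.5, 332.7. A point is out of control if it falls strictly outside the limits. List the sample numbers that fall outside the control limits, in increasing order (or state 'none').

3

Compare each point to [327.6, 347.8]: sample 3 = 318.6 < LCL.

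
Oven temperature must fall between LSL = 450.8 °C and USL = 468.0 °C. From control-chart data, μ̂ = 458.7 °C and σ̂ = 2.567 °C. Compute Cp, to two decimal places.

Cp = (USL − LSL) / (6σ̂) = (468.0 − 450.8) / (6 × 2.567) = 17.2000 / 15.4020 = 1.1167

1.12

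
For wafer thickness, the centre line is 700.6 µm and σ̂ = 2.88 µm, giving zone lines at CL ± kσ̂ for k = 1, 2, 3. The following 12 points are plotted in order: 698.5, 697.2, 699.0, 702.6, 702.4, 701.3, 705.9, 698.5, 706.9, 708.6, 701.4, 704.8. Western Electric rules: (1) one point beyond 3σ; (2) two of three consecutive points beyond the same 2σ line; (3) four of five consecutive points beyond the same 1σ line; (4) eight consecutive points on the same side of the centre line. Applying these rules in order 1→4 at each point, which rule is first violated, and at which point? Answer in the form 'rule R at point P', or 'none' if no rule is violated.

Zone of each point (C = within 1σ̂, B = 1σ̂–2σ̂, A = 2σ̂–3σ̂, * = beyond 3σ̂; sign = side of CL): 1:-C, 2:-B, 3:-C, 4:+C, 5:+C, 6:+C, 7:+B, 8:-C, 9:+A, 10:+A, 11:+C, 12:+B
Rule 2 (two of three consecutive points beyond the same 2σ limit) is satisfied at point 10.

rule 2 at point 10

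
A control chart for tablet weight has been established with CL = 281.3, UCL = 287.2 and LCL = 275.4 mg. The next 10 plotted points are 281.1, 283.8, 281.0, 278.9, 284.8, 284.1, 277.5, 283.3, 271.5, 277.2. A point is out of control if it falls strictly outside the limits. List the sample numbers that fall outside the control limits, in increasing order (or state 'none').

9

Compare each point to [275.4, 287.2]: sample 9 = 271.5 < LCL.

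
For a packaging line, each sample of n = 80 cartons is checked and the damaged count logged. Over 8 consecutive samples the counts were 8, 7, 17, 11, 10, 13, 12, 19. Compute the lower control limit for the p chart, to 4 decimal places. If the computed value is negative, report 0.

0.0313

p̄ = Σdᵢ / (k·n) = 97 / (8 × 80) = 0.15156
LCL = p̄ − 3·√(p̄(1−p̄)/n) = 0.15156 − 3 × 0.04009 = 0.03129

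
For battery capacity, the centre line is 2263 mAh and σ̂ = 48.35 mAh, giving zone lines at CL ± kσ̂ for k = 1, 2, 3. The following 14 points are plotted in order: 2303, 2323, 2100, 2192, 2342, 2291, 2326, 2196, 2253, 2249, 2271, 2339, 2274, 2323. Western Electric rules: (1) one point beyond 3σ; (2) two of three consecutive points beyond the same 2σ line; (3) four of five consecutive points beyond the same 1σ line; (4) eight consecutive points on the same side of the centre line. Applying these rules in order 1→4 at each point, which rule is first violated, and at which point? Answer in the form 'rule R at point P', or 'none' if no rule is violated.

Zone of each point (C = within 1σ̂, B = 1σ̂–2σ̂, A = 2σ̂–3σ̂, * = beyond 3σ̂; sign = side of CL): 1:+C, 2:+B, 3:-*, 4:-B, 5:+B, 6:+C, 7:+B, 8:-B, 9:-C, 10:-C, 11:+C, 12:+B, 13:+C, 14:+B
Rule 1 (one point beyond the 3σ limits) is satisfied at point 3.

rule 1 at point 3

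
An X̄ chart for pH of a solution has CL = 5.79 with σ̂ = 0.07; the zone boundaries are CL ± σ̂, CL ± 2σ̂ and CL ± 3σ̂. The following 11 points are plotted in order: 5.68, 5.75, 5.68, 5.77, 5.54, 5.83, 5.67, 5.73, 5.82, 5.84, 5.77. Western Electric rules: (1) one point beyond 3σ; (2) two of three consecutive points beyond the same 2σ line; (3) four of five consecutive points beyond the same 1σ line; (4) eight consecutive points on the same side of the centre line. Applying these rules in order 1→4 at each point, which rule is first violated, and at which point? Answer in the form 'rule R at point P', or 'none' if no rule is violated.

rule 1 at point 5

Zone of each point (C = within 1σ̂, B = 1σ̂–2σ̂, A = 2σ̂–3σ̂, * = beyond 3σ̂; sign = side of CL): 1:-B, 2:-C, 3:-B, 4:-C, 5:-*, 6:+C, 7:-B, 8:-C, 9:+C, 10:+C, 11:-C
Rule 1 (one point beyond the 3σ limits) is satisfied at point 5.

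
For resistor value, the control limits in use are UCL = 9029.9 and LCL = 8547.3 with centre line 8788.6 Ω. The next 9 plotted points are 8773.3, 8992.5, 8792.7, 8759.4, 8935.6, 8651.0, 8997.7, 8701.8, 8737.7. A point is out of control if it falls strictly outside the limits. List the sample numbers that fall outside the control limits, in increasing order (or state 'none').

none

All 9 points lie within [8547.3, 9029.9].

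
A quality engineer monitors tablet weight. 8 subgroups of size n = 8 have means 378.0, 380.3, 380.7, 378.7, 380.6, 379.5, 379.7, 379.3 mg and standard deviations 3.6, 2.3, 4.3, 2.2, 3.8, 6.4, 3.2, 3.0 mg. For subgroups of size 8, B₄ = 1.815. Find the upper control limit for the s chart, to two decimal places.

s̄ = (3.6 + 2.3 + 4.3 + 2.2 + 3.8 + 6.4 + 3.2 + 3.0) / 8 = 3.6000
UCL_s = B₄·s̄ = 1.815 × 3.6000 = 6.5340

6.53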